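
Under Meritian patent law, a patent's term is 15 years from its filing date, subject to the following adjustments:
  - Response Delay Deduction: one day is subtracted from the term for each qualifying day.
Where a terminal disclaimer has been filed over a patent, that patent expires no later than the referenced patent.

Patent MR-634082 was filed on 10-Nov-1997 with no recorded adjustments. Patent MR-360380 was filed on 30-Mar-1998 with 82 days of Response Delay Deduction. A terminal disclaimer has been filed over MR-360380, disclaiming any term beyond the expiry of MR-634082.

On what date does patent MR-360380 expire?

2012-11-10

Natural term of MR-360380:
  Base: filing + 15 years → 30 March 2013.
  Response Delay Deduction: −82 days → 7 January 2013.
Expiry of referenced patent MR-634082:
  Base: filing + 15 years → 10 November 2012.
Terminal disclaimer: MR-360380 expires on the earlier of 7 January 2013 and 10 November 2012.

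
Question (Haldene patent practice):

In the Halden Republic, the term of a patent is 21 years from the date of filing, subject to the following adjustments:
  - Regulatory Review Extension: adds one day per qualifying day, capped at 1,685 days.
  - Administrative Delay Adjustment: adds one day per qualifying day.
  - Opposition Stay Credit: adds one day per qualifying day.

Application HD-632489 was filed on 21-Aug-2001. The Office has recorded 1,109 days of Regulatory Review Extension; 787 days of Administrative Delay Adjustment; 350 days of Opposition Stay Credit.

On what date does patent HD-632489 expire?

Base term: filing date + 21 years → 21 August 2022.
Regulatory Review Extension: 1109 days (within the 1685-day cap) → +1109 days → 3 September 2025.
Administrative Delay Adjustment: +787 days → 30 October 2027.
Opposition Stay Credit: +350 days → 14 October 2028.

2028-10-14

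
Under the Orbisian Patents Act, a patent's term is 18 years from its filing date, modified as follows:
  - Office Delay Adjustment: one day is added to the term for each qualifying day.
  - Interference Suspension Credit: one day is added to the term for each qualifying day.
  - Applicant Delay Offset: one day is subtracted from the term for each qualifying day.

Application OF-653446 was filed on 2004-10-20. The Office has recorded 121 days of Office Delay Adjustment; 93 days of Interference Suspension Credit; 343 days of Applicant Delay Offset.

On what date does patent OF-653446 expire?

June 13, 2022

Base term: filing date + 18 years → 20 October 2022.
Office Delay Adjustment: +121 days → 18 February 2023.
Interference Suspension Credit: +93 days → 22 May 2023.
Applicant Delay Offset: −343 days → 13 June 2022.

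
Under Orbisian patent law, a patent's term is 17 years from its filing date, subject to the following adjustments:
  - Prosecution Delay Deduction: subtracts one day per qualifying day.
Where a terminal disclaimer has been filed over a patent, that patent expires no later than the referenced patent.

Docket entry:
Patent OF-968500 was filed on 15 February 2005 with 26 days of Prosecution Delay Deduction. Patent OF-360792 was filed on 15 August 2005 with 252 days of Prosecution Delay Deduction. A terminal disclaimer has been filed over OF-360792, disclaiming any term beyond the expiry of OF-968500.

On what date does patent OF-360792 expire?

Natural term of OF-360792:
  Base: filing + 17 years → 15 August 2022.
  Prosecution Delay Deduction: −252 days → 6 December 2021.
Expiry of referenced patent OF-968500:
  Base: filing + 17 years → 15 February 2022.
  Prosecution Delay Deduction: −26 days → 20 January 2022.
Terminal disclaimer: OF-360792 expires on the earlier of 6 December 2021 and 20 January 2022.

December 6, 2021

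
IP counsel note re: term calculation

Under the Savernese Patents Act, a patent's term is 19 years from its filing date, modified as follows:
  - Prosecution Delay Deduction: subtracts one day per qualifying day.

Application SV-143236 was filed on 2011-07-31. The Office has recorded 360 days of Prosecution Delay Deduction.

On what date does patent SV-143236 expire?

2029-08-05

Base term: filing date + 19 years → 31 July 2030.
Prosecution Delay Deduction: −360 days → 5 August 2029.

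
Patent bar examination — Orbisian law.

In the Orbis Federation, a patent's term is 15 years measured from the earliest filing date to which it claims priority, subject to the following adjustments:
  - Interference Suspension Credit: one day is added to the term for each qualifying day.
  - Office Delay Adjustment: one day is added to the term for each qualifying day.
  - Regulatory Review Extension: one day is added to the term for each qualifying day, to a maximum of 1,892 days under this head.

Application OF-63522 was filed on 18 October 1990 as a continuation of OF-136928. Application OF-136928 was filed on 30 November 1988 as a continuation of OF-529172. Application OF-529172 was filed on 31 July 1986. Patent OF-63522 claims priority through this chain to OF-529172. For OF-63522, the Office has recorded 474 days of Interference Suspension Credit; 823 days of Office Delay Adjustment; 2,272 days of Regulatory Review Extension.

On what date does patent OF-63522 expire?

2010-04-24

Earliest priority filing: 31 July 1986.
Base term: 31 July 1986 + 15 years → 31 July 2001.
Interference Suspension Credit: +474 days → 17 November 2002.
Office Delay Adjustment: +823 days → 17 February 2005.
Regulatory Review Extension: 2272 days claimed exceeds the 1892-day cap, so +1892 days → 24 April 2010.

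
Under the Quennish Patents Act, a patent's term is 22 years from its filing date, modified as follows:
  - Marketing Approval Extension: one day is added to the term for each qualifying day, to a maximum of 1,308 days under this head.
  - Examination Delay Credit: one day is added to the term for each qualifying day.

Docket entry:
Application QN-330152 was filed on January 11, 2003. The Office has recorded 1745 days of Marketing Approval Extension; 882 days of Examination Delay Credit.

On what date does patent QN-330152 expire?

Base term: filing date + 22 years → 11 January 2025.
Marketing Approval Extension: 1745 days claimed exceeds the 1308-day cap, so +1308 days → 11 August 2028.
Examination Delay Credit: +882 days → 10 January 2031.

January 10, 2031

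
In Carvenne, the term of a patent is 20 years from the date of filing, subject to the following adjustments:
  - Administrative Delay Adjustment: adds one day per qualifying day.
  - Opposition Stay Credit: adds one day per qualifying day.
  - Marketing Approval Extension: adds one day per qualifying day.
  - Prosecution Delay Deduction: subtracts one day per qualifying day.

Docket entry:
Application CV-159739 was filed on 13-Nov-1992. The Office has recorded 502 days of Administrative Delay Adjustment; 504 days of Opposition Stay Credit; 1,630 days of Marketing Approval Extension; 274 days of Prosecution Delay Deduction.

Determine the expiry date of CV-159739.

Base term: filing date + 20 years → 13 November 2012.
Administrative Delay Adjustment: +502 days → 30 March 2014.
Opposition Stay Credit: +504 days → 16 August 2015.
Marketing Approval Extension: +1630 days → 1 February 2020.
Prosecution Delay Deduction: −274 days → 3 May 2019.

2019-05-03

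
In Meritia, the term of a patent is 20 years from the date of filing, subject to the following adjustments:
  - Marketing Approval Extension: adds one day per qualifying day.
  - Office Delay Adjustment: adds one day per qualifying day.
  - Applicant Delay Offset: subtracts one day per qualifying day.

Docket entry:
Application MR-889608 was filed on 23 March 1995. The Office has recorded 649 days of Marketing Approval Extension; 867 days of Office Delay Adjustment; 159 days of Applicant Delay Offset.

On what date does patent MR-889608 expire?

Base term: filing date + 20 years → 23 March 2015.
Marketing Approval Extension: +649 days → 31 December 2016.
Office Delay Adjustment: +867 days → 17 May 2019.
Applicant Delay Offset: −159 days → 9 December 2018.

December 9, 2018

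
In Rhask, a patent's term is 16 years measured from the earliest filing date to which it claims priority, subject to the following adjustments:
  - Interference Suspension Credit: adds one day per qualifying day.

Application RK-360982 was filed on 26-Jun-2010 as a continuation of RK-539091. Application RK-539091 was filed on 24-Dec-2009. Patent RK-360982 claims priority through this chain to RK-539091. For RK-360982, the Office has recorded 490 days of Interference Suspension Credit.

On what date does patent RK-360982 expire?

2027-04-28

Earliest priority filing: 24 December 2009.
Base term: 24 December 2009 + 16 years → 24 December 2025.
Interference Suspension Credit: +490 days → 28 April 2027.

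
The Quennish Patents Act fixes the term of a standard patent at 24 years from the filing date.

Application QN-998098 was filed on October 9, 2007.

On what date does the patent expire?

Filing date + 24 years → 9 October 2031.

2031-10-09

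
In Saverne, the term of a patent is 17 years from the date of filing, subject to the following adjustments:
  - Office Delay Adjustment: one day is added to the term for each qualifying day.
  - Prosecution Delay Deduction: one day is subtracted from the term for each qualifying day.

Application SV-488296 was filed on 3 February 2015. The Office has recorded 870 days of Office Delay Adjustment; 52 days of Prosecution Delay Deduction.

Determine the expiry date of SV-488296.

Base term: filing date + 17 years → 3 February 2032.
Office Delay Adjustment: +870 days → 22 June 2034.
Prosecution Delay Deduction: −52 days → 1 May 2034.

2034-05-01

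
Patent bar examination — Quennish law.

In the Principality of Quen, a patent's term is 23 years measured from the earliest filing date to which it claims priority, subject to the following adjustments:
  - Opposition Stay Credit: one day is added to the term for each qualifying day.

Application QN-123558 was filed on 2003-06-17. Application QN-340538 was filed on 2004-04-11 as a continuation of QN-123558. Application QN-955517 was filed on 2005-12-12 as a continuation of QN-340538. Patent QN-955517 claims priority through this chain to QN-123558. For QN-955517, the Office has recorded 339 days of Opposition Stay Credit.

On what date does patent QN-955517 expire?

Earliest priority filing: 17 June 2003.
Base term: 17 June 2003 + 23 years → 17 June 2026.
Opposition Stay Credit: +339 days → 22 May 2027.

May 22, 2027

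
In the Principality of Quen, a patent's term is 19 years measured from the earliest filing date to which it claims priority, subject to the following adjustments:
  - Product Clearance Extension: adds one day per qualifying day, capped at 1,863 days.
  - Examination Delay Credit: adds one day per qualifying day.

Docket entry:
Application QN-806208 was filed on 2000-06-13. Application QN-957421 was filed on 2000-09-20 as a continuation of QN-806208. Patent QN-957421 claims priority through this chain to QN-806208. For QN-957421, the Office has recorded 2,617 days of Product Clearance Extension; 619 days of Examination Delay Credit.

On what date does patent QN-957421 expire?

March 30, 2026

Earliest priority filing: 13 June 2000.
Base term: 13 June 2000 + 19 years → 13 June 2019.
Product Clearance Extension: 2617 days claimed exceeds the 1863-day cap, so +1863 days → 19 July 2024.
Examination Delay Credit: +619 days → 30 March 2026.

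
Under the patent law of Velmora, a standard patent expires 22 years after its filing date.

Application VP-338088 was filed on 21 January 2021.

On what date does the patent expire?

Filing date + 22 years → 21 January 2043.

2043-01-21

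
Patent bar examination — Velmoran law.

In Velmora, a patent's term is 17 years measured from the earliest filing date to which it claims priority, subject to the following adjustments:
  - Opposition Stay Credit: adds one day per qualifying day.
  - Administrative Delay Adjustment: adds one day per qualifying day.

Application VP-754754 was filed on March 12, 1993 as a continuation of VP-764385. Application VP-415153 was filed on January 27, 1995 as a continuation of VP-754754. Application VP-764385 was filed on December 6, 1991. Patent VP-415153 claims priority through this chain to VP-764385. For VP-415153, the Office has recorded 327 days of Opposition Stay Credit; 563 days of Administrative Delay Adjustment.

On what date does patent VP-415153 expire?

Earliest priority filing: 6 December 1991.
Base term: 6 December 1991 + 17 years → 6 December 2008.
Opposition Stay Credit: +327 days → 29 October 2009.
Administrative Delay Adjustment: +563 days → 15 May 2011.

May 15, 2011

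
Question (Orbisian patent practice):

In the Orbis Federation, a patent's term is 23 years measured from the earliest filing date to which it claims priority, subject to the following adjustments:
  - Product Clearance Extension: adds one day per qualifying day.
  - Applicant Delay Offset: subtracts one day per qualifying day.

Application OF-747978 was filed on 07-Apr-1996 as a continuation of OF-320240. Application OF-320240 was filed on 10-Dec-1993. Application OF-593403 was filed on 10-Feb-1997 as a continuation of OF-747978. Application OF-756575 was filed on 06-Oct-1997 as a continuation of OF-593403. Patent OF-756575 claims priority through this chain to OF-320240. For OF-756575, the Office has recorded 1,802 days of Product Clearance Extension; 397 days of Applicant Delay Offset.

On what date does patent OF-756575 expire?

Earliest priority filing: 10 December 1993.
Base term: 10 December 1993 + 23 years → 10 December 2016.
Product Clearance Extension: +1802 days → 16 November 2021.
Applicant Delay Offset: −397 days → 15 October 2020.

2020-10-15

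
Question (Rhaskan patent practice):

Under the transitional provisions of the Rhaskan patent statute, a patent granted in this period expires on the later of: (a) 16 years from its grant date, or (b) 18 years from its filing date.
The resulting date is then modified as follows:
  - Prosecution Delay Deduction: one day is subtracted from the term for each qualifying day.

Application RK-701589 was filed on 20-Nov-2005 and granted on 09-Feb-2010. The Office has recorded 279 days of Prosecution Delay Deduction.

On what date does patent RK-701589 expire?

(a) grant + 16 years → 9 February 2026.
(b) filing + 18 years → 20 November 2023.
Later of the two: 9 February 2026.
Prosecution Delay Deduction: −279 days → 6 May 2025.

2025-05-06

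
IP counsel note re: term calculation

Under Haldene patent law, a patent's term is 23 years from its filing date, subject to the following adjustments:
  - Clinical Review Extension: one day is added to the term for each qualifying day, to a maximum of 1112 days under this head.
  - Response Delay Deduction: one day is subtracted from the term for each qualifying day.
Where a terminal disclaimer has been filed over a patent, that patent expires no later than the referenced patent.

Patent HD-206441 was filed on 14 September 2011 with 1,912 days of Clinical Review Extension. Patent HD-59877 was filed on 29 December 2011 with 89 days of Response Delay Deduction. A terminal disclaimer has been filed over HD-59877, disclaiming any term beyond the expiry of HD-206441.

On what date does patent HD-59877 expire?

Natural term of HD-59877:
  Base: filing + 23 years → 29 December 2034.
  Response Delay Deduction: −89 days → 1 October 2034.
Expiry of referenced patent HD-206441:
  Base: filing + 23 years → 14 September 2034.
  Clinical Review Extension: 1912 days claimed exceeds the 1112-day cap, so +1112 days → 30 September 2037.
Terminal disclaimer: HD-59877 expires on the earlier of 1 October 2034 and 30 September 2037.

October 1, 2034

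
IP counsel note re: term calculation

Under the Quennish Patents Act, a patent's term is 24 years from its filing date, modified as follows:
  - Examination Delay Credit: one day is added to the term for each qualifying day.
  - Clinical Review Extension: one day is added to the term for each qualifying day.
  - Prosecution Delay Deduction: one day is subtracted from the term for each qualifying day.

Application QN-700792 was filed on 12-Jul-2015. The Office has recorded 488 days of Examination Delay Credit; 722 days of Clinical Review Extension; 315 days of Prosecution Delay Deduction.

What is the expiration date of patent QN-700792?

Base term: filing date + 24 years → 12 July 2039.
Examination Delay Credit: +488 days → 11 November 2040.
Clinical Review Extension: +722 days → 3 November 2042.
Prosecution Delay Deduction: −315 days → 23 December 2041.

December 23, 2041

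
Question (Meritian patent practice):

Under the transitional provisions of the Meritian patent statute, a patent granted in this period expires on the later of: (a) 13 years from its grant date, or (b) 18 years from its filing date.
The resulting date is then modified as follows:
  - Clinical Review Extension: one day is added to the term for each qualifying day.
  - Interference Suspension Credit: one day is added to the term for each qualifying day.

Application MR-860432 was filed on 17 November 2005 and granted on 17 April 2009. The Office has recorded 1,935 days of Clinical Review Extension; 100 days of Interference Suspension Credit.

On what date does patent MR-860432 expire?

June 13, 2029

(a) grant + 13 years → 17 April 2022.
(b) filing + 18 years → 17 November 2023.
Later of the two: 17 November 2023.
Clinical Review Extension: +1935 days → 5 March 2029.
Interference Suspension Credit: +100 days → 13 June 2029.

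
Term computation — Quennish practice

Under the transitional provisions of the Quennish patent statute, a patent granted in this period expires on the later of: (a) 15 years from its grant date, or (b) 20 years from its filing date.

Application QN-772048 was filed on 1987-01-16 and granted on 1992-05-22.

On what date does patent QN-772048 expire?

(a) grant + 15 years → 22 May 2007.
(b) filing + 20 years → 16 January 2007.
Later of the two: 22 May 2007.

2007-05-22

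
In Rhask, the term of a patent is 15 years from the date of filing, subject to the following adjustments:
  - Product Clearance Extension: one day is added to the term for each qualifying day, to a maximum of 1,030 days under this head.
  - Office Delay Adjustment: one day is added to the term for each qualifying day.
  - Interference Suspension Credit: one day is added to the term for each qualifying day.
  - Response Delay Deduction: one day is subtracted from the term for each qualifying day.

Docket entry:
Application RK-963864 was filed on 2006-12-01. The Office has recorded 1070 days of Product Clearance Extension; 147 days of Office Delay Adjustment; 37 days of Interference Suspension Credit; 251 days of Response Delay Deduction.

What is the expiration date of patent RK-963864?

2024-07-21

Base term: filing date + 15 years → 1 December 2021.
Product Clearance Extension: 1070 days claimed exceeds the 1030-day cap, so +1030 days → 26 September 2024.
Office Delay Adjustment: +147 days → 20 February 2025.
Interference Suspension Credit: +37 days → 29 March 2025.
Response Delay Deduction: −251 days → 21 July 2024.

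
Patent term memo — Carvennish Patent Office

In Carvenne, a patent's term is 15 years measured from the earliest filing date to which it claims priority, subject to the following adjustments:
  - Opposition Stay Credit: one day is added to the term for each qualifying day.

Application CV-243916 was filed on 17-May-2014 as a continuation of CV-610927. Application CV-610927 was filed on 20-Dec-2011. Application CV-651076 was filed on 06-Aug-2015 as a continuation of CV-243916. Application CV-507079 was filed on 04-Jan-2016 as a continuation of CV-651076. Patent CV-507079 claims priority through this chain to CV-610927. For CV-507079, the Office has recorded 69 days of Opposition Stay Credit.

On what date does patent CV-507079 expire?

February 27, 2027

Earliest priority filing: 20 December 2011.
Base term: 20 December 2011 + 15 years → 20 December 2026.
Opposition Stay Credit: +69 days → 27 February 2027.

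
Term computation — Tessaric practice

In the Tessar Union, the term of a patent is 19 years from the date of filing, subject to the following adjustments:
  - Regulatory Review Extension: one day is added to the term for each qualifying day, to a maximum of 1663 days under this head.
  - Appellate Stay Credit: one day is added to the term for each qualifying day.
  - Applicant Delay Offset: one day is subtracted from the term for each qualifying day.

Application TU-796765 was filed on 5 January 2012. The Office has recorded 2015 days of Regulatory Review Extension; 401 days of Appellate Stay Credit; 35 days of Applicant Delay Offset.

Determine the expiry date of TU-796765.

Base term: filing date + 19 years → 5 January 2031.
Regulatory Review Extension: 2015 days claimed exceeds the 1663-day cap, so +1663 days → 26 July 2035.
Appellate Stay Credit: +401 days → 30 August 2036.
Applicant Delay Offset: −35 days → 26 July 2036.

July 26, 2036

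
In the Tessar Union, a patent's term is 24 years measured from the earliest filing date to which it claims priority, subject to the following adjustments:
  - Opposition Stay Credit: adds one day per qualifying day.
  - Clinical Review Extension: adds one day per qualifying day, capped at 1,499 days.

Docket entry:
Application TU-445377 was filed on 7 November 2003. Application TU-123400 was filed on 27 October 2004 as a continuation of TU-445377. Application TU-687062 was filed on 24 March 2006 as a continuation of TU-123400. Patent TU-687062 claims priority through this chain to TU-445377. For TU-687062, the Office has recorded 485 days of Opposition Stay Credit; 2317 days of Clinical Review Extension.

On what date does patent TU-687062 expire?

Earliest priority filing: 7 November 2003.
Base term: 7 November 2003 + 24 years → 7 November 2027.
Opposition Stay Credit: +485 days → 6 March 2029.
Clinical Review Extension: 2317 days claimed exceeds the 1499-day cap, so +1499 days → 13 April 2033.

2033-04-13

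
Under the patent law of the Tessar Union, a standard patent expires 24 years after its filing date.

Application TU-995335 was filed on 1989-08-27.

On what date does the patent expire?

Filing date + 24 years → 27 August 2013.

August 27, 2013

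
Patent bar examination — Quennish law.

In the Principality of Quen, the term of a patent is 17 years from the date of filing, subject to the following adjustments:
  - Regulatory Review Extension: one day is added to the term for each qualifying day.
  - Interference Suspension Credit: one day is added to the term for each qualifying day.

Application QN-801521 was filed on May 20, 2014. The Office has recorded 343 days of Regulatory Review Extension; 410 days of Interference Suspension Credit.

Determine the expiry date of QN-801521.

Base term: filing date + 17 years → 20 May 2031.
Regulatory Review Extension: +343 days → 27 April 2032.
Interference Suspension Credit: +410 days → 11 June 2033.

June 11, 2033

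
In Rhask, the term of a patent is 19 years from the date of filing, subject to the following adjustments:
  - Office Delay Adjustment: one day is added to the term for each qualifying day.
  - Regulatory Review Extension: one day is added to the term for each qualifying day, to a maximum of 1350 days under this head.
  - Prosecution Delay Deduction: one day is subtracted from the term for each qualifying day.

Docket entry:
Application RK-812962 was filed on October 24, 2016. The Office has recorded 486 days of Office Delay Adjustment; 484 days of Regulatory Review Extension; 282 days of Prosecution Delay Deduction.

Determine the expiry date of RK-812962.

Base term: filing date + 19 years → 24 October 2035.
Office Delay Adjustment: +486 days → 21 February 2037.
Regulatory Review Extension: 484 days (within the 1350-day cap) → +484 days → 20 June 2038.
Prosecution Delay Deduction: −282 days → 11 September 2037.

2037-09-11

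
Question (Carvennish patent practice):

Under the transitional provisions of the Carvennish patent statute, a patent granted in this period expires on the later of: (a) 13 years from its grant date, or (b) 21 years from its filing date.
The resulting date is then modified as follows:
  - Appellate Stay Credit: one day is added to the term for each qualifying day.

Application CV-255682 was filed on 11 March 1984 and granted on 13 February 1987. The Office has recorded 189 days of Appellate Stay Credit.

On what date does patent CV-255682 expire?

(a) grant + 13 years → 13 February 2000.
(b) filing + 21 years → 11 March 2005.
Later of the two: 11 March 2005.
Appellate Stay Credit: +189 days → 16 September 2005.

2005-09-16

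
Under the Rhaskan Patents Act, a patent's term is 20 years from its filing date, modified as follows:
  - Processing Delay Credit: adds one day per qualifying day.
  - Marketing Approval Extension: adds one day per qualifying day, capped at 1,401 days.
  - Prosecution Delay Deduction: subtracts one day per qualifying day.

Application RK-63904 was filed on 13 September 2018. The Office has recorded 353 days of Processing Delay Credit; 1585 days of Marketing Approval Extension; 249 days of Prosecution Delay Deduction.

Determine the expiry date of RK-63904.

Base term: filing date + 20 years → 13 September 2038.
Processing Delay Credit: +353 days → 1 September 2039.
Marketing Approval Extension: 1585 days claimed exceeds the 1401-day cap, so +1401 days → 3 July 2043.
Prosecution Delay Deduction: −249 days → 27 October 2042.

2042-10-27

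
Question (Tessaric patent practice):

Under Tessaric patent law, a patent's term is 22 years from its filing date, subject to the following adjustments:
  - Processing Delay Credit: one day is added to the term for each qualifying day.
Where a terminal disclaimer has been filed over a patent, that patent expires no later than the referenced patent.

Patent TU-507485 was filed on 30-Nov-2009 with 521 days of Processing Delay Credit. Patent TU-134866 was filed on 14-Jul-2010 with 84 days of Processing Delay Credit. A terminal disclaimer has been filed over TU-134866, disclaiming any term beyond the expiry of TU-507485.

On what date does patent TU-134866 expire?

2032-10-06

Natural term of TU-134866:
  Base: filing + 22 years → 14 July 2032.
  Processing Delay Credit: +84 days → 6 October 2032.
Expiry of referenced patent TU-507485:
  Base: filing + 22 years → 30 November 2031.
  Processing Delay Credit: +521 days → 4 May 2033.
Terminal disclaimer: TU-134866 expires on the earlier of 6 October 2032 and 4 May 2033.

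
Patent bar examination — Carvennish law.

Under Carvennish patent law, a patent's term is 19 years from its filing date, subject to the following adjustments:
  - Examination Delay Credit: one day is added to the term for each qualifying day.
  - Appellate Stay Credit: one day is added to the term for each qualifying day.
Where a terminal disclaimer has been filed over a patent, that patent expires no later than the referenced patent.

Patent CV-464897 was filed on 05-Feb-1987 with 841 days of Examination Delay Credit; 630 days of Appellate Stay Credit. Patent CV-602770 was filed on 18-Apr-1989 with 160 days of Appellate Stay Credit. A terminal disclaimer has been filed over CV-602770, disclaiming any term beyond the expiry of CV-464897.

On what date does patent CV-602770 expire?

Natural term of CV-602770:
  Base: filing + 19 years → 18 April 2008.
  Appellate Stay Credit: +160 days → 25 September 2008.
Expiry of referenced patent CV-464897:
  Base: filing + 19 years → 5 February 2006.
  Examination Delay Credit: +841 days → 26 May 2008.
  Appellate Stay Credit: +630 days → 15 February 2010.
Terminal disclaimer: CV-602770 expires on the earlier of 25 September 2008 and 15 February 2010.

2008-09-25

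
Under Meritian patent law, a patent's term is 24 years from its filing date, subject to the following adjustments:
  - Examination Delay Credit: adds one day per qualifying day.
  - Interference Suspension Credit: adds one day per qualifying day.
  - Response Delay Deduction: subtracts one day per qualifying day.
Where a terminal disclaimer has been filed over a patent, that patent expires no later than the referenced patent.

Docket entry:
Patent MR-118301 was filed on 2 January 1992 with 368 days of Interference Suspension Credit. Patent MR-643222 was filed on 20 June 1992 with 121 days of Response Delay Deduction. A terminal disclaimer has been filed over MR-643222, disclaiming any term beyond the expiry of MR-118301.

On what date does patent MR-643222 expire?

February 20, 2016

Natural term of MR-643222:
  Base: filing + 24 years → 20 June 2016.
  Response Delay Deduction: −121 days → 20 February 2016.
Expiry of referenced patent MR-118301:
  Base: filing + 24 years → 2 January 2016.
  Interference Suspension Credit: +368 days → 4 January 2017.
Terminal disclaimer: MR-643222 expires on the earlier of 20 February 2016 and 4 January 2017.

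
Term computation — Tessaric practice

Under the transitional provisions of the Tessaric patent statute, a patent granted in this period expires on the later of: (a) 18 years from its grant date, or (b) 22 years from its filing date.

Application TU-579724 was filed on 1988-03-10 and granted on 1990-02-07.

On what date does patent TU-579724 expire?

March 10, 2010

(a) grant + 18 years → 7 February 2008.
(b) filing + 22 years → 10 March 2010.
Later of the two: 10 March 2010.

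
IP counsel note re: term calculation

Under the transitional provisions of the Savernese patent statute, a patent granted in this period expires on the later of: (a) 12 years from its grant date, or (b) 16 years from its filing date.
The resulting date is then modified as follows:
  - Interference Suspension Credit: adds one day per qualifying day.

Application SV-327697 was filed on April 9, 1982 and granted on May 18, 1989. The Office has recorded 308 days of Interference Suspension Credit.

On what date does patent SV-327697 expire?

(a) grant + 12 years → 18 May 2001.
(b) filing + 16 years → 9 April 1998.
Later of the two: 18 May 2001.
Interference Suspension Credit: +308 days → 22 March 2002.

2002-03-22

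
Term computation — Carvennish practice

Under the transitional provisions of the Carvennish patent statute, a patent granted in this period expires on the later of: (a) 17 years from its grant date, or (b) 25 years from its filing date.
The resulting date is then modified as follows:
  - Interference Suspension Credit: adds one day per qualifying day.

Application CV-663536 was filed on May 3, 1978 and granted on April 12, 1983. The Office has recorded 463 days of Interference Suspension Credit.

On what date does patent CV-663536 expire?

(a) grant + 17 years → 12 April 2000.
(b) filing + 25 years → 3 May 2003.
Later of the two: 3 May 2003.
Interference Suspension Credit: +463 days → 8 August 2004.

August 8, 2004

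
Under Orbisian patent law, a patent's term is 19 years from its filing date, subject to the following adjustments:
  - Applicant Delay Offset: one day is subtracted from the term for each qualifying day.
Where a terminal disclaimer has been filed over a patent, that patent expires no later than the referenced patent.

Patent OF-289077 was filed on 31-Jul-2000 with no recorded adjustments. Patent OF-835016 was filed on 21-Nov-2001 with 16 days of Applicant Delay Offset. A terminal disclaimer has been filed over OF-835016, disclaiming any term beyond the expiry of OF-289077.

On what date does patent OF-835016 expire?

July 31, 2019

Natural term of OF-835016:
  Base: filing + 19 years → 21 November 2020.
  Applicant Delay Offset: −16 days → 5 November 2020.
Expiry of referenced patent OF-289077:
  Base: filing + 19 years → 31 July 2019.
Terminal disclaimer: OF-835016 expires on the earlier of 5 November 2020 and 31 July 2019.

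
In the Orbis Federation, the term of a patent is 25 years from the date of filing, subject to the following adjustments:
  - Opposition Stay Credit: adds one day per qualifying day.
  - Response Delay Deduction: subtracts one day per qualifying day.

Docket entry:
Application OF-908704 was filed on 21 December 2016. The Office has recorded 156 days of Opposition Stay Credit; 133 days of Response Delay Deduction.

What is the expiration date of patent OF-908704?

Base term: filing date + 25 years → 21 December 2041.
Opposition Stay Credit: +156 days → 26 May 2042.
Response Delay Deduction: −133 days → 13 January 2042.

2042-01-13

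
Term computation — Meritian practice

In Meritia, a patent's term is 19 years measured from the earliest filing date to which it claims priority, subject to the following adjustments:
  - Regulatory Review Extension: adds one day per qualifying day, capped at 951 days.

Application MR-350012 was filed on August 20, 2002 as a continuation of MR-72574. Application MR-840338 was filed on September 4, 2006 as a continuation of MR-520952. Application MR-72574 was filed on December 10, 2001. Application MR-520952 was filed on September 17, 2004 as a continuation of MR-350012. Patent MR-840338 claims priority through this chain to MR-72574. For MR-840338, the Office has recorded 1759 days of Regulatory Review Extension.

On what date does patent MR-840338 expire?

Earliest priority filing: 10 December 2001.
Base term: 10 December 2001 + 19 years → 10 December 2020.
Regulatory Review Extension: 1759 days claimed exceeds the 951-day cap, so +951 days → 19 July 2023.

July 19, 2023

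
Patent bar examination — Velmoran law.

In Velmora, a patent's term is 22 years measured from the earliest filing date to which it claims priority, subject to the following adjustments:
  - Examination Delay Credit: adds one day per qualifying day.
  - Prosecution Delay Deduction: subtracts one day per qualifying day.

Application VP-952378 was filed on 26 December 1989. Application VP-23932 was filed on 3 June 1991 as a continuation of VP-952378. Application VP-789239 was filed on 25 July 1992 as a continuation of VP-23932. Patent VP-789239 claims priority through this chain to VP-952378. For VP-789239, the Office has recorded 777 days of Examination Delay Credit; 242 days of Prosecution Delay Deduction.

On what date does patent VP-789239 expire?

June 13, 2013

Earliest priority filing: 26 December 1989.
Base term: 26 December 1989 + 22 years → 26 December 2011.
Examination Delay Credit: +777 days → 10 February 2014.
Prosecution Delay Deduction: −242 days → 13 June 2013.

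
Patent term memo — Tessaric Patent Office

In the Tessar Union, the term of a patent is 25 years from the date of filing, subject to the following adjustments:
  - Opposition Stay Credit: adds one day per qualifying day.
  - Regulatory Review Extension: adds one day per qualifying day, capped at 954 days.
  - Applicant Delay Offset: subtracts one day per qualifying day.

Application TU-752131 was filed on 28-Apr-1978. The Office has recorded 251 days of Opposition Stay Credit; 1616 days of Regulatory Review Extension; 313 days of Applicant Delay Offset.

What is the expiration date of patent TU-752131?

October 6, 2005

Base term: filing date + 25 years → 28 April 2003.
Opposition Stay Credit: +251 days → 4 January 2004.
Regulatory Review Extension: 1616 days claimed exceeds the 954-day cap, so +954 days → 15 August 2006.
Applicant Delay Offset: −313 days → 6 October 2005.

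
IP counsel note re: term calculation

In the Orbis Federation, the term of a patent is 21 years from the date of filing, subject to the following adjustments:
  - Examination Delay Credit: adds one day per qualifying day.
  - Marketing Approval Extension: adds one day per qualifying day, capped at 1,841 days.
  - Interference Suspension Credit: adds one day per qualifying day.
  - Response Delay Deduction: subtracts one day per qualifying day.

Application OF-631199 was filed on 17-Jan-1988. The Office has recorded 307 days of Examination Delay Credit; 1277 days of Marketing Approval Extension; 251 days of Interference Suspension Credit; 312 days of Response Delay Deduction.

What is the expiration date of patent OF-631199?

2013-03-20

Base term: filing date + 21 years → 17 January 2009.
Examination Delay Credit: +307 days → 20 November 2009.
Marketing Approval Extension: 1277 days (within the 1841-day cap) → +1277 days → 20 May 2013.
Interference Suspension Credit: +251 days → 26 January 2014.
Response Delay Deduction: −312 days → 20 March 2013.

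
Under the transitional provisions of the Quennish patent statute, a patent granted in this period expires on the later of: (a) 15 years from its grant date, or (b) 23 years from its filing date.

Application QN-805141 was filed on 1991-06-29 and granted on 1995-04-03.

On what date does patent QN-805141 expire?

2014-06-29

(a) grant + 15 years → 3 April 2010.
(b) filing + 23 years → 29 June 2014.
Later of the two: 29 June 2014.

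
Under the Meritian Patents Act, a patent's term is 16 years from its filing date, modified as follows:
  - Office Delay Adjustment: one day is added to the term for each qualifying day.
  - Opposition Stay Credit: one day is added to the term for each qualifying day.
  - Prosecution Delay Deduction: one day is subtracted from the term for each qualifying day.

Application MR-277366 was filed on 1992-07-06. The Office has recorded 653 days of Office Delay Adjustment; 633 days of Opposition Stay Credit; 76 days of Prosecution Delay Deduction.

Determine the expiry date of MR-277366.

October 29, 2011

Base term: filing date + 16 years → 6 July 2008.
Office Delay Adjustment: +653 days → 20 April 2010.
Opposition Stay Credit: +633 days → 13 January 2012.
Prosecution Delay Deduction: −76 days → 29 October 2011.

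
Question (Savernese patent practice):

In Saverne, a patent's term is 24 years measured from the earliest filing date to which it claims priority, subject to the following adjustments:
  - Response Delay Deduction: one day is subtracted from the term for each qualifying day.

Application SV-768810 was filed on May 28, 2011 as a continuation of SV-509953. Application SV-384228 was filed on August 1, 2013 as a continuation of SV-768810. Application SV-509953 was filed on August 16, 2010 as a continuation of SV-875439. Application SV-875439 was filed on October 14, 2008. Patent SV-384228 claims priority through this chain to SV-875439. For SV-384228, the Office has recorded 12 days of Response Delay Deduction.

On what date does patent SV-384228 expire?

Earliest priority filing: 14 October 2008.
Base term: 14 October 2008 + 24 years → 14 October 2032.
Response Delay Deduction: −12 days → 2 October 2032.

October 2, 2032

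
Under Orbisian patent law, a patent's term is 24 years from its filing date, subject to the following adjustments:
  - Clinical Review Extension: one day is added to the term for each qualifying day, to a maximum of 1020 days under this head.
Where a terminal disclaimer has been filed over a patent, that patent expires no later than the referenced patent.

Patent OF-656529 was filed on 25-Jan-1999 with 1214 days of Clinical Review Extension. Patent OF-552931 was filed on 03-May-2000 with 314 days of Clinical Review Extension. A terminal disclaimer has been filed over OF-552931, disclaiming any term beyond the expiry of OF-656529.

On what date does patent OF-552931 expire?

Natural term of OF-552931:
  Base: filing + 24 years → 3 May 2024.
  Clinical Review Extension: 314 days (within the 1020-day cap) → +314 days → 13 March 2025.
Expiry of referenced patent OF-656529:
  Base: filing + 24 years → 25 January 2023.
  Clinical Review Extension: 1214 days claimed exceeds the 1020-day cap, so +1020 days → 10 November 2025.
Terminal disclaimer: OF-552931 expires on the earlier of 13 March 2025 and 10 November 2025.

2025-03-13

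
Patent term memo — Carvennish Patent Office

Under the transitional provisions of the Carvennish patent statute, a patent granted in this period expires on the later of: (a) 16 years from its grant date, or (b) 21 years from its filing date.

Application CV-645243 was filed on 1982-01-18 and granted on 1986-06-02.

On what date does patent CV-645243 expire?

(a) grant + 16 years → 2 June 2002.
(b) filing + 21 years → 18 January 2003.
Later of the two: 18 January 2003.

2003-01-18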